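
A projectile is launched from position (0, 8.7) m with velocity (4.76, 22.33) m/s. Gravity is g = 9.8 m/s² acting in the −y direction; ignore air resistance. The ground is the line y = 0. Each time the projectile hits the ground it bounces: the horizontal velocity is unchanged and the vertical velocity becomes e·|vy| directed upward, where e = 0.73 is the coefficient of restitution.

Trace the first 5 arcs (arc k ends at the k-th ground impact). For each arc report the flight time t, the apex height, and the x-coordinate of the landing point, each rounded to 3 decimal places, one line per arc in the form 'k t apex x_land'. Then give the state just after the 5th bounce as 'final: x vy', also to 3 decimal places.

1 4.918 34.140 23.410
2 3.854 18.193 41.754
3 2.813 9.695 55.146
4 2.054 5.167 64.921
5 1.499 2.753 72.057
final: 72.057 5.363

Arc 1: start y=8.700, vy=22.330 → t=4.918, apex=34.140, x_land=23.410, impact vy=-25.868
  bounce: vy ← 0.73·25.868 = 18.884
Arc 2: start y=0.000, vy=18.884 → t=3.854, apex=18.193, x_land=41.754, impact vy=-18.884
  bounce: vy ← 0.73·18.884 = 13.785
Arc 3: start y=0.000, vy=13.785 → t=2.813, apex=9.695, x_land=55.146, impact vy=-13.785
  bounce: vy ← 0.73·13.785 = 10.063
Arc 4: start y=0.000, vy=10.063 → t=2.054, apex=5.167, x_land=64.921, impact vy=-10.063
  bounce: vy ← 0.73·10.063 = 7.346
Arc 5: start y=0.000, vy=7.346 → t=1.499, apex=2.753, x_land=72.057, impact vy=-7.346
  bounce: vy ← 0.73·7.346 = 5.363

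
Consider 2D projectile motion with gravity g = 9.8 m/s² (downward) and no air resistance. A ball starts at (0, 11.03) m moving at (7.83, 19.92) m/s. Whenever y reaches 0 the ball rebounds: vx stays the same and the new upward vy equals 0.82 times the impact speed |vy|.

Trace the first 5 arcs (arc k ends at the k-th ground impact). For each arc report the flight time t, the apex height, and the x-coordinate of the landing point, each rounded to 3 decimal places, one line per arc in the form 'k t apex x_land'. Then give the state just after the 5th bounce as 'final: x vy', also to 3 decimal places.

1 4.559 31.275 35.697
2 4.143 21.029 68.139
3 3.398 14.140 94.742
4 2.786 9.508 116.556
5 2.284 6.393 134.443
final: 134.443 9.179

Arc 1: start y=11.030, vy=19.920 → t=4.559, apex=31.275, x_land=35.697, impact vy=-24.759
  bounce: vy ← 0.82·24.759 = 20.302
Arc 2: start y=0.000, vy=20.302 → t=4.143, apex=21.029, x_land=68.139, impact vy=-20.302
  bounce: vy ← 0.82·20.302 = 16.648
Arc 3: start y=0.000, vy=16.648 → t=3.398, apex=14.140, x_land=94.742, impact vy=-16.648
  bounce: vy ← 0.82·16.648 = 13.651
Arc 4: start y=0.000, vy=13.651 → t=2.786, apex=9.508, x_land=116.556, impact vy=-13.651
  bounce: vy ← 0.82·13.651 = 11.194
Arc 5: start y=0.000, vy=11.194 → t=2.284, apex=6.393, x_land=134.443, impact vy=-11.194
  bounce: vy ← 0.82·11.194 = 9.179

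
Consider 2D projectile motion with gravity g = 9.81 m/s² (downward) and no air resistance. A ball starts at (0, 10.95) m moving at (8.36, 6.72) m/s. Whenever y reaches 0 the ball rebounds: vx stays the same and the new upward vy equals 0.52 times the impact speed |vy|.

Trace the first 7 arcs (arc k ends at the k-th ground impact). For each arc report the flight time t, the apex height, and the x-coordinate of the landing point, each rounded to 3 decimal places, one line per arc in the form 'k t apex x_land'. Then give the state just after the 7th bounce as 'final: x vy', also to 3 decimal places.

Arc 1: start y=10.950, vy=6.720 → t=2.329, apex=13.252, x_land=19.468, impact vy=-16.124
  bounce: vy ← 0.52·16.124 = 8.385
Arc 2: start y=0.000, vy=8.385 → t=1.709, apex=3.583, x_land=33.759, impact vy=-8.385
  bounce: vy ← 0.52·8.385 = 4.360
Arc 3: start y=0.000, vy=4.360 → t=0.889, apex=0.969, x_land=41.190, impact vy=-4.360
  bounce: vy ← 0.52·4.360 = 2.267
Arc 4: start y=0.000, vy=2.267 → t=0.462, apex=0.262, x_land=45.054, impact vy=-2.267
  bounce: vy ← 0.52·2.267 = 1.179
Arc 5: start y=0.000, vy=1.179 → t=0.240, apex=0.071, x_land=47.063, impact vy=-1.179
  bounce: vy ← 0.52·1.179 = 0.613
Arc 6: start y=0.000, vy=0.613 → t=0.125, apex=0.019, x_land=48.108, impact vy=-0.613
  bounce: vy ← 0.52·0.613 = 0.319
Arc 7: start y=0.000, vy=0.319 → t=0.065, apex=0.005, x_land=48.652, impact vy=-0.319
  bounce: vy ← 0.52·0.319 = 0.166

1 2.329 13.252 19.468
2 1.709 3.583 33.759
3 0.889 0.969 41.190
4 0.462 0.262 45.054
5 0.240 0.071 47.063
6 0.125 0.019 48.108
7 0.065 0.005 48.652
final: 48.652 0.166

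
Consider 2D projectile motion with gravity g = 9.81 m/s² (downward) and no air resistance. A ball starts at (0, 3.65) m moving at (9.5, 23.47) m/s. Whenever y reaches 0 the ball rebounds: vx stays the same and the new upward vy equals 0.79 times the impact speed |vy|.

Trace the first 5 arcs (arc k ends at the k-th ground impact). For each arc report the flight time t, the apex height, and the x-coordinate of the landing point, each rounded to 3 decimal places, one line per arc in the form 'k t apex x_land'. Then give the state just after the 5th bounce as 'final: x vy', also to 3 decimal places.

1 4.936 31.725 46.889
2 4.018 19.800 85.063
3 3.174 12.357 115.220
4 2.508 7.712 139.044
5 1.981 4.813 157.865
final: 157.865 7.677

Arc 1: start y=3.650, vy=23.470 → t=4.936, apex=31.725, x_land=46.889, impact vy=-24.949
  bounce: vy ← 0.79·24.949 = 19.710
Arc 2: start y=0.000, vy=19.710 → t=4.018, apex=19.800, x_land=85.063, impact vy=-19.710
  bounce: vy ← 0.79·19.710 = 15.571
Arc 3: start y=0.000, vy=15.571 → t=3.174, apex=12.357, x_land=115.220, impact vy=-15.571
  bounce: vy ← 0.79·15.571 = 12.301
Arc 4: start y=0.000, vy=12.301 → t=2.508, apex=7.712, x_land=139.044, impact vy=-12.301
  bounce: vy ← 0.79·12.301 = 9.718
Arc 5: start y=0.000, vy=9.718 → t=1.981, apex=4.813, x_land=157.865, impact vy=-9.718
  bounce: vy ← 0.79·9.718 = 7.677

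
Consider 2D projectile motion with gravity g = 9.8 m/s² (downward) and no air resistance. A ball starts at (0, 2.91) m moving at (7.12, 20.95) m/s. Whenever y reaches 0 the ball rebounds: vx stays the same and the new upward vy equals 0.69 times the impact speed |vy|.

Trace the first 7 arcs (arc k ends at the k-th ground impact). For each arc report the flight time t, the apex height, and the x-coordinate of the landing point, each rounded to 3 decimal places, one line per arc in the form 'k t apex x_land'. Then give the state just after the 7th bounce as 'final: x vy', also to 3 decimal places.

1 4.410 25.303 31.400
2 3.136 12.047 53.728
3 2.164 5.735 69.134
4 1.493 2.731 79.765
5 1.030 1.300 87.100
6 0.711 0.619 92.161
7 0.490 0.295 95.653
final: 95.653 1.658

Arc 1: start y=2.910, vy=20.950 → t=4.410, apex=25.303, x_land=31.400, impact vy=-22.270
  bounce: vy ← 0.69·22.270 = 15.366
Arc 2: start y=0.000, vy=15.366 → t=3.136, apex=12.047, x_land=53.728, impact vy=-15.366
  bounce: vy ← 0.69·15.366 = 10.603
Arc 3: start y=0.000, vy=10.603 → t=2.164, apex=5.735, x_land=69.134, impact vy=-10.603
  bounce: vy ← 0.69·10.603 = 7.316
Arc 4: start y=0.000, vy=7.316 → t=1.493, apex=2.731, x_land=79.765, impact vy=-7.316
  bounce: vy ← 0.69·7.316 = 5.048
Arc 5: start y=0.000, vy=5.048 → t=1.030, apex=1.300, x_land=87.100, impact vy=-5.048
  bounce: vy ← 0.69·5.048 = 3.483
Arc 6: start y=0.000, vy=3.483 → t=0.711, apex=0.619, x_land=92.161, impact vy=-3.483
  bounce: vy ← 0.69·3.483 = 2.403
Arc 7: start y=0.000, vy=2.403 → t=0.490, apex=0.295, x_land=95.653, impact vy=-2.403
  bounce: vy ← 0.69·2.403 = 1.658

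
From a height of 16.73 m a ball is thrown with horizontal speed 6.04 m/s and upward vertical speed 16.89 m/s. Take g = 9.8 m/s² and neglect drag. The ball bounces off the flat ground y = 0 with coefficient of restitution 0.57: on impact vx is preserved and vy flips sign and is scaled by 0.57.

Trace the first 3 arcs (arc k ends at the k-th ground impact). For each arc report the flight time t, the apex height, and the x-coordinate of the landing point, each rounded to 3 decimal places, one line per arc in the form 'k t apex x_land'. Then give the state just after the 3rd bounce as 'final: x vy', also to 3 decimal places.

1 4.250 31.285 25.672
2 2.881 10.164 43.070
3 1.642 3.302 52.987
final: 52.987 4.586

Arc 1: start y=16.730, vy=16.890 → t=4.250, apex=31.285, x_land=25.672, impact vy=-24.762
  bounce: vy ← 0.57·24.762 = 14.115
Arc 2: start y=0.000, vy=14.115 → t=2.881, apex=10.164, x_land=43.070, impact vy=-14.115
  bounce: vy ← 0.57·14.115 = 8.045
Arc 3: start y=0.000, vy=8.045 → t=1.642, apex=3.302, x_land=52.987, impact vy=-8.045
  bounce: vy ← 0.57·8.045 = 4.586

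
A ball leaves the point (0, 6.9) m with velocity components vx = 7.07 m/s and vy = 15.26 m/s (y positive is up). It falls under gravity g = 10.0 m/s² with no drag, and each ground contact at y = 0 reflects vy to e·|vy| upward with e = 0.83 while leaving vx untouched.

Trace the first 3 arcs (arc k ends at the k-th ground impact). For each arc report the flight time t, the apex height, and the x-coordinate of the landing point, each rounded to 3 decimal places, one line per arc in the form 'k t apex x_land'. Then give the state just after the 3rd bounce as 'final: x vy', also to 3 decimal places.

1 3.452 18.543 24.404
2 3.197 12.775 47.006
3 2.653 8.800 65.765
final: 65.765 11.011

Arc 1: start y=6.900, vy=15.260 → t=3.452, apex=18.543, x_land=24.404, impact vy=-19.258
  bounce: vy ← 0.83·19.258 = 15.984
Arc 2: start y=0.000, vy=15.984 → t=3.197, apex=12.775, x_land=47.006, impact vy=-15.984
  bounce: vy ← 0.83·15.984 = 13.267
Arc 3: start y=0.000, vy=13.267 → t=2.653, apex=8.800, x_land=65.765, impact vy=-13.267
  bounce: vy ← 0.83·13.267 = 11.011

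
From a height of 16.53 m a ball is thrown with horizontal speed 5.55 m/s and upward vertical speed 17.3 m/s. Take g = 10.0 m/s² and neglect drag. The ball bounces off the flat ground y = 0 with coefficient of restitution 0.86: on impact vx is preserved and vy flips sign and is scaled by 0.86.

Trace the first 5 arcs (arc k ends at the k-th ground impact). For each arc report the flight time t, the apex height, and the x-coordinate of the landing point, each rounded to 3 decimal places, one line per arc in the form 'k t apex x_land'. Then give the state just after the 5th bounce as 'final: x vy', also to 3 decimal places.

Arc 1: start y=16.530, vy=17.300 → t=4.240, apex=31.495, x_land=23.531, impact vy=-25.098
  bounce: vy ← 0.86·25.098 = 21.584
Arc 2: start y=0.000, vy=21.584 → t=4.317, apex=23.293, x_land=47.489, impact vy=-21.584
  bounce: vy ← 0.86·21.584 = 18.562
Arc 3: start y=0.000, vy=18.562 → t=3.712, apex=17.228, x_land=68.093, impact vy=-18.562
  bounce: vy ← 0.86·18.562 = 15.963
Arc 4: start y=0.000, vy=15.963 → t=3.193, apex=12.742, x_land=85.812, impact vy=-15.963
  bounce: vy ← 0.86·15.963 = 13.729
Arc 5: start y=0.000, vy=13.729 → t=2.746, apex=9.424, x_land=101.051, impact vy=-13.729
  bounce: vy ← 0.86·13.729 = 11.807

1 4.240 31.495 23.531
2 4.317 23.293 47.489
3 3.712 17.228 68.093
4 3.193 12.742 85.812
5 2.746 9.424 101.051
final: 101.051 11.807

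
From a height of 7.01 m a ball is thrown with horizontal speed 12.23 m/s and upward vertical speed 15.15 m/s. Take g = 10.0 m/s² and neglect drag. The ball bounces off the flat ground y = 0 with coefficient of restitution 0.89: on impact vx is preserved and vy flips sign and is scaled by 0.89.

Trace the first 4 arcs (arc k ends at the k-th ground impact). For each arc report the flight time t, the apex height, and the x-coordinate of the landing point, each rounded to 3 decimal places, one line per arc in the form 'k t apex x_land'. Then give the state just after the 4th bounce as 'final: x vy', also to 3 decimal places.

1 3.438 18.486 42.045
2 3.423 14.643 83.903
3 3.046 11.599 121.157
4 2.711 9.187 154.313
final: 154.313 12.064

Arc 1: start y=7.010, vy=15.150 → t=3.438, apex=18.486, x_land=42.045, impact vy=-19.228
  bounce: vy ← 0.89·19.228 = 17.113
Arc 2: start y=0.000, vy=17.113 → t=3.423, apex=14.643, x_land=83.903, impact vy=-17.113
  bounce: vy ← 0.89·17.113 = 15.231
Arc 3: start y=0.000, vy=15.231 → t=3.046, apex=11.599, x_land=121.157, impact vy=-15.231
  bounce: vy ← 0.89·15.231 = 13.555
Arc 4: start y=0.000, vy=13.555 → t=2.711, apex=9.187, x_land=154.313, impact vy=-13.555
  bounce: vy ← 0.89·13.555 = 12.064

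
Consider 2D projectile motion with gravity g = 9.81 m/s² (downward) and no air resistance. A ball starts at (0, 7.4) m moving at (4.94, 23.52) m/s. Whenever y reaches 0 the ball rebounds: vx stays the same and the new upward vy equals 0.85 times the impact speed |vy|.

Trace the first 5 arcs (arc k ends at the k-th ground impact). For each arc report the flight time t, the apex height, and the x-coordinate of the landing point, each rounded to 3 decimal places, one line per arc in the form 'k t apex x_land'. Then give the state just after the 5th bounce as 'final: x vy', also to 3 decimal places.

1 5.091 35.595 25.152
2 4.580 25.718 47.775
3 3.893 18.581 67.004
4 3.309 13.425 83.350
5 2.812 9.699 97.243
final: 97.243 11.726

Arc 1: start y=7.400, vy=23.520 → t=5.091, apex=35.595, x_land=25.152, impact vy=-26.427
  bounce: vy ← 0.85·26.427 = 22.463
Arc 2: start y=0.000, vy=22.463 → t=4.580, apex=25.718, x_land=47.775, impact vy=-22.463
  bounce: vy ← 0.85·22.463 = 19.093
Arc 3: start y=0.000, vy=19.093 → t=3.893, apex=18.581, x_land=67.004, impact vy=-19.093
  bounce: vy ← 0.85·19.093 = 16.229
Arc 4: start y=0.000, vy=16.229 → t=3.309, apex=13.425, x_land=83.350, impact vy=-16.229
  bounce: vy ← 0.85·16.229 = 13.795
Arc 5: start y=0.000, vy=13.795 → t=2.812, apex=9.699, x_land=97.243, impact vy=-13.795
  bounce: vy ← 0.85·13.795 = 11.726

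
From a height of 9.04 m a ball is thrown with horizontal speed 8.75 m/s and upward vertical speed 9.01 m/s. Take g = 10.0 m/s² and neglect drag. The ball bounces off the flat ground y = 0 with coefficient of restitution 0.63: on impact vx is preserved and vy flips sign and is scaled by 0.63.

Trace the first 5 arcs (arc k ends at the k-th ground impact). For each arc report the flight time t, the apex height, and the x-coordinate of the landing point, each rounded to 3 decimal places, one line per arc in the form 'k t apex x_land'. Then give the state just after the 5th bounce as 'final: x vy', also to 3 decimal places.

1 2.520 13.099 22.046
2 2.039 5.199 39.891
3 1.285 2.063 51.133
4 0.809 0.819 58.216
5 0.510 0.325 62.678
final: 62.678 1.606

Arc 1: start y=9.040, vy=9.010 → t=2.520, apex=13.099, x_land=22.046, impact vy=-16.186
  bounce: vy ← 0.63·16.186 = 10.197
Arc 2: start y=0.000, vy=10.197 → t=2.039, apex=5.199, x_land=39.891, impact vy=-10.197
  bounce: vy ← 0.63·10.197 = 6.424
Arc 3: start y=0.000, vy=6.424 → t=1.285, apex=2.063, x_land=51.133, impact vy=-6.424
  bounce: vy ← 0.63·6.424 = 4.047
Arc 4: start y=0.000, vy=4.047 → t=0.809, apex=0.819, x_land=58.216, impact vy=-4.047
  bounce: vy ← 0.63·4.047 = 2.550
Arc 5: start y=0.000, vy=2.550 → t=0.510, apex=0.325, x_land=62.678, impact vy=-2.550
  bounce: vy ← 0.63·2.550 = 1.606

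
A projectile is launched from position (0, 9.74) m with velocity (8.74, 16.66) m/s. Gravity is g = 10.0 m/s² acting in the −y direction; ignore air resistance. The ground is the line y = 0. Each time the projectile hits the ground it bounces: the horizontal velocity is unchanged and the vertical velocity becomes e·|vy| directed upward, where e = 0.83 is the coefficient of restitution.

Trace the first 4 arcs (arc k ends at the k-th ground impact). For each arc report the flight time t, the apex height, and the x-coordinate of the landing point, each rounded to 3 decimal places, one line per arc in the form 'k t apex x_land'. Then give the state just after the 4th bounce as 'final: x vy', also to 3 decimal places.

1 3.839 23.618 33.556
2 3.608 16.270 65.088
3 2.994 11.209 91.260
4 2.485 7.722 112.983
final: 112.983 10.314

Arc 1: start y=9.740, vy=16.660 → t=3.839, apex=23.618, x_land=33.556, impact vy=-21.734
  bounce: vy ← 0.83·21.734 = 18.039
Arc 2: start y=0.000, vy=18.039 → t=3.608, apex=16.270, x_land=65.088, impact vy=-18.039
  bounce: vy ← 0.83·18.039 = 14.972
Arc 3: start y=0.000, vy=14.972 → t=2.994, apex=11.209, x_land=91.260, impact vy=-14.972
  bounce: vy ← 0.83·14.972 = 12.427
Arc 4: start y=0.000, vy=12.427 → t=2.485, apex=7.722, x_land=112.983, impact vy=-12.427
  bounce: vy ← 0.83·12.427 = 10.314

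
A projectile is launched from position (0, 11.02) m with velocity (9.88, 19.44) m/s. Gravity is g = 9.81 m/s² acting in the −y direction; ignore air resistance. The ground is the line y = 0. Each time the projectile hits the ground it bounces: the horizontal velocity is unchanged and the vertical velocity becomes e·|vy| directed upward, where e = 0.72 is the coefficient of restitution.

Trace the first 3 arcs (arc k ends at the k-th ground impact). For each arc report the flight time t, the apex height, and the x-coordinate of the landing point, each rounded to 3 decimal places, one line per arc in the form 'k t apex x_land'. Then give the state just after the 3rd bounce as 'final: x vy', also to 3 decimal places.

Arc 1: start y=11.020, vy=19.440 → t=4.466, apex=30.282, x_land=44.127, impact vy=-24.375
  bounce: vy ← 0.72·24.375 = 17.550
Arc 2: start y=0.000, vy=17.550 → t=3.578, apex=15.698, x_land=79.477, impact vy=-17.550
  bounce: vy ← 0.72·17.550 = 12.636
Arc 3: start y=0.000, vy=12.636 → t=2.576, apex=8.138, x_land=104.929, impact vy=-12.636
  bounce: vy ← 0.72·12.636 = 9.098

1 4.466 30.282 44.127
2 3.578 15.698 79.477
3 2.576 8.138 104.929
final: 104.929 9.098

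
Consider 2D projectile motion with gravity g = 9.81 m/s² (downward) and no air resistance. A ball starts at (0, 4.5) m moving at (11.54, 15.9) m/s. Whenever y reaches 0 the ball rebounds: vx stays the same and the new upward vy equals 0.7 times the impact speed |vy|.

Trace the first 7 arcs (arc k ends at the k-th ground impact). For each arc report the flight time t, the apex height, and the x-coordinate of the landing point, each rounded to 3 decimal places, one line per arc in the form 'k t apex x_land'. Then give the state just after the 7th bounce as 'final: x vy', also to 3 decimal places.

Arc 1: start y=4.500, vy=15.900 → t=3.503, apex=17.385, x_land=40.430, impact vy=-18.469
  bounce: vy ← 0.7·18.469 = 12.928
Arc 2: start y=0.000, vy=12.928 → t=2.636, apex=8.519, x_land=70.846, impact vy=-12.928
  bounce: vy ← 0.7·12.928 = 9.050
Arc 3: start y=0.000, vy=9.050 → t=1.845, apex=4.174, x_land=92.137, impact vy=-9.050
  bounce: vy ← 0.7·9.050 = 6.335
Arc 4: start y=0.000, vy=6.335 → t=1.292, apex=2.045, x_land=107.041, impact vy=-6.335
  bounce: vy ← 0.7·6.335 = 4.434
Arc 5: start y=0.000, vy=4.434 → t=0.904, apex=1.002, x_land=117.474, impact vy=-4.434
  bounce: vy ← 0.7·4.434 = 3.104
Arc 6: start y=0.000, vy=3.104 → t=0.633, apex=0.491, x_land=124.777, impact vy=-3.104
  bounce: vy ← 0.7·3.104 = 2.173
Arc 7: start y=0.000, vy=2.173 → t=0.443, apex=0.241, x_land=129.889, impact vy=-2.173
  bounce: vy ← 0.7·2.173 = 1.521

1 3.503 17.385 40.430
2 2.636 8.519 70.846
3 1.845 4.174 92.137
4 1.292 2.045 107.041
5 0.904 1.002 117.474
6 0.633 0.491 124.777
7 0.443 0.241 129.889
final: 129.889 1.521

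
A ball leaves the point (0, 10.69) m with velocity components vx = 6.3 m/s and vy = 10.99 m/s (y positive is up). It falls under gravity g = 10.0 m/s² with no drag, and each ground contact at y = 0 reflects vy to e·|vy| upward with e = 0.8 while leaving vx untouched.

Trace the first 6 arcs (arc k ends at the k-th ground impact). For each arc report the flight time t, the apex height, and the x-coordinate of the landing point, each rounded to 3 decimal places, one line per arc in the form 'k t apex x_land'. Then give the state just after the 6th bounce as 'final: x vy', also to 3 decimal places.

Arc 1: start y=10.690, vy=10.990 → t=2.928, apex=16.729, x_land=18.447, impact vy=-18.292
  bounce: vy ← 0.8·18.292 = 14.633
Arc 2: start y=0.000, vy=14.633 → t=2.927, apex=10.707, x_land=36.885, impact vy=-14.633
  bounce: vy ← 0.8·14.633 = 11.707
Arc 3: start y=0.000, vy=11.707 → t=2.341, apex=6.852, x_land=51.636, impact vy=-11.707
  bounce: vy ← 0.8·11.707 = 9.365
Arc 4: start y=0.000, vy=9.365 → t=1.873, apex=4.385, x_land=63.436, impact vy=-9.365
  bounce: vy ← 0.8·9.365 = 7.492
Arc 5: start y=0.000, vy=7.492 → t=1.498, apex=2.807, x_land=72.876, impact vy=-7.492
  bounce: vy ← 0.8·7.492 = 5.994
Arc 6: start y=0.000, vy=5.994 → t=1.199, apex=1.796, x_land=80.428, impact vy=-5.994
  bounce: vy ← 0.8·5.994 = 4.795

1 2.928 16.729 18.447
2 2.927 10.707 36.885
3 2.341 6.852 51.636
4 1.873 4.385 63.436
5 1.498 2.807 72.876
6 1.199 1.796 80.428
final: 80.428 4.795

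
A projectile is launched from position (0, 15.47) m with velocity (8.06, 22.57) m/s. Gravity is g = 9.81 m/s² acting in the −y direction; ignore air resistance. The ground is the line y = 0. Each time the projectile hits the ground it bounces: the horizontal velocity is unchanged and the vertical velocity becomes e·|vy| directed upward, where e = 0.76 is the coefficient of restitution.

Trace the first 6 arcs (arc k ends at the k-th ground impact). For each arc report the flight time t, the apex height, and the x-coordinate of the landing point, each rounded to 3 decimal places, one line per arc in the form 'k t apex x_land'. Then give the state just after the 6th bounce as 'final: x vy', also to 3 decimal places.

Arc 1: start y=15.470, vy=22.570 → t=5.207, apex=41.434, x_land=41.969, impact vy=-28.512
  bounce: vy ← 0.76·28.512 = 21.669
Arc 2: start y=0.000, vy=21.669 → t=4.418, apex=23.932, x_land=77.576, impact vy=-21.669
  bounce: vy ← 0.76·21.669 = 16.468
Arc 3: start y=0.000, vy=16.468 → t=3.357, apex=13.823, x_land=104.638, impact vy=-16.468
  bounce: vy ← 0.76·16.468 = 12.516
Arc 4: start y=0.000, vy=12.516 → t=2.552, apex=7.984, x_land=125.204, impact vy=-12.516
  bounce: vy ← 0.76·12.516 = 9.512
Arc 5: start y=0.000, vy=9.512 → t=1.939, apex=4.612, x_land=140.835, impact vy=-9.512
  bounce: vy ← 0.76·9.512 = 7.229
Arc 6: start y=0.000, vy=7.229 → t=1.474, apex=2.664, x_land=152.714, impact vy=-7.229
  bounce: vy ← 0.76·7.229 = 5.494

1 5.207 41.434 41.969
2 4.418 23.932 77.576
3 3.357 13.823 104.638
4 2.552 7.984 125.204
5 1.939 4.612 140.835
6 1.474 2.664 152.714
final: 152.714 5.494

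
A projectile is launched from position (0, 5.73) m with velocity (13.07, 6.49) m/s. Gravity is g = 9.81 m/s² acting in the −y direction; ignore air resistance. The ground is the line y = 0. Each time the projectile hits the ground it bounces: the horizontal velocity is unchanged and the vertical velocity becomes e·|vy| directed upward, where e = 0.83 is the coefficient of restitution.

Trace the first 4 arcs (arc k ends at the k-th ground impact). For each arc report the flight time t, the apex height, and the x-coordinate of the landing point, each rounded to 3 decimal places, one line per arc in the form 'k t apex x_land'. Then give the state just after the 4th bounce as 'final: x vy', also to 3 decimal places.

1 1.929 7.877 25.209
2 2.104 5.426 52.703
3 1.746 3.738 75.524
4 1.449 2.575 94.464
final: 94.464 5.900

Arc 1: start y=5.730, vy=6.490 → t=1.929, apex=7.877, x_land=25.209, impact vy=-12.432
  bounce: vy ← 0.83·12.432 = 10.318
Arc 2: start y=0.000, vy=10.318 → t=2.104, apex=5.426, x_land=52.703, impact vy=-10.318
  bounce: vy ← 0.83·10.318 = 8.564
Arc 3: start y=0.000, vy=8.564 → t=1.746, apex=3.738, x_land=75.524, impact vy=-8.564
  bounce: vy ← 0.83·8.564 = 7.108
Arc 4: start y=0.000, vy=7.108 → t=1.449, apex=2.575, x_land=94.464, impact vy=-7.108
  bounce: vy ← 0.83·7.108 = 5.900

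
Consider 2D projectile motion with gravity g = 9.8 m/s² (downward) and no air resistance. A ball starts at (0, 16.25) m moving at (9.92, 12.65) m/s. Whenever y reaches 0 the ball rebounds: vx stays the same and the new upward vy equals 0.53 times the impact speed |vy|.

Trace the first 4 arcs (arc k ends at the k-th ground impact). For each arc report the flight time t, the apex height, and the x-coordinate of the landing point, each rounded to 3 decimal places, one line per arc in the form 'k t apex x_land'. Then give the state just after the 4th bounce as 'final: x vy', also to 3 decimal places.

Arc 1: start y=16.250, vy=12.650 → t=3.523, apex=24.414, x_land=34.948, impact vy=-21.875
  bounce: vy ← 0.53·21.875 = 11.594
Arc 2: start y=0.000, vy=11.594 → t=2.366, apex=6.858, x_land=58.420, impact vy=-11.594
  bounce: vy ← 0.53·11.594 = 6.145
Arc 3: start y=0.000, vy=6.145 → t=1.254, apex=1.926, x_land=70.859, impact vy=-6.145
  bounce: vy ← 0.53·6.145 = 3.257
Arc 4: start y=0.000, vy=3.257 → t=0.665, apex=0.541, x_land=77.453, impact vy=-3.257
  bounce: vy ← 0.53·3.257 = 1.726

1 3.523 24.414 34.948
2 2.366 6.858 58.420
3 1.254 1.926 70.859
4 0.665 0.541 77.453
final: 77.453 1.726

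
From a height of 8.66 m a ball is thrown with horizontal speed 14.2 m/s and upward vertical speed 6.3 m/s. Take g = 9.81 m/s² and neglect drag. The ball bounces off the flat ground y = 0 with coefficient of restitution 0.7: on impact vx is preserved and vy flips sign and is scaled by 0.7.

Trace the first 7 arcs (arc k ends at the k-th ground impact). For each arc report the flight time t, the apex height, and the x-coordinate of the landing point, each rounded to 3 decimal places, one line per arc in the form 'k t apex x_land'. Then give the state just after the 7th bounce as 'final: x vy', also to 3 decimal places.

Arc 1: start y=8.660, vy=6.300 → t=2.118, apex=10.683, x_land=30.076, impact vy=-14.478
  bounce: vy ← 0.7·14.478 = 10.134
Arc 2: start y=0.000, vy=10.134 → t=2.066, apex=5.235, x_land=59.414, impact vy=-10.134
  bounce: vy ← 0.7·10.134 = 7.094
Arc 3: start y=0.000, vy=7.094 → t=1.446, apex=2.565, x_land=79.951, impact vy=-7.094
  bounce: vy ← 0.7·7.094 = 4.966
Arc 4: start y=0.000, vy=4.966 → t=1.012, apex=1.257, x_land=94.327, impact vy=-4.966
  bounce: vy ← 0.7·4.966 = 3.476
Arc 5: start y=0.000, vy=3.476 → t=0.709, apex=0.616, x_land=104.391, impact vy=-3.476
  bounce: vy ← 0.7·3.476 = 2.433
Arc 6: start y=0.000, vy=2.433 → t=0.496, apex=0.302, x_land=111.435, impact vy=-2.433
  bounce: vy ← 0.7·2.433 = 1.703
Arc 7: start y=0.000, vy=1.703 → t=0.347, apex=0.148, x_land=116.366, impact vy=-1.703
  bounce: vy ← 0.7·1.703 = 1.192

1 2.118 10.683 30.076
2 2.066 5.235 59.414
3 1.446 2.565 79.951
4 1.012 1.257 94.327
5 0.709 0.616 104.391
6 0.496 0.302 111.435
7 0.347 0.148 116.366
final: 116.366 1.192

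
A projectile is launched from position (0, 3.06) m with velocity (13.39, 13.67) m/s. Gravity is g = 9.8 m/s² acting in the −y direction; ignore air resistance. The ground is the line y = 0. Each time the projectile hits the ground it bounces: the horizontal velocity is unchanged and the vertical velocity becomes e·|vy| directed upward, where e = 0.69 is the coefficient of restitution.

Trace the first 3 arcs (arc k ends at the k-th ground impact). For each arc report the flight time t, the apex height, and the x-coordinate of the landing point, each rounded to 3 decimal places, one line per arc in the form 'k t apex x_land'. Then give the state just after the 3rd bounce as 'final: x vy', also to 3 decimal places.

Arc 1: start y=3.060, vy=13.670 → t=2.998, apex=12.594, x_land=40.144, impact vy=-15.711
  bounce: vy ← 0.69·15.711 = 10.841
Arc 2: start y=0.000, vy=10.841 → t=2.212, apex=5.996, x_land=69.769, impact vy=-10.841
  bounce: vy ← 0.69·10.841 = 7.480
Arc 3: start y=0.000, vy=7.480 → t=1.527, apex=2.855, x_land=90.209, impact vy=-7.480
  bounce: vy ← 0.69·7.480 = 5.161

1 2.998 12.594 40.144
2 2.212 5.996 69.769
3 1.527 2.855 90.209
final: 90.209 5.161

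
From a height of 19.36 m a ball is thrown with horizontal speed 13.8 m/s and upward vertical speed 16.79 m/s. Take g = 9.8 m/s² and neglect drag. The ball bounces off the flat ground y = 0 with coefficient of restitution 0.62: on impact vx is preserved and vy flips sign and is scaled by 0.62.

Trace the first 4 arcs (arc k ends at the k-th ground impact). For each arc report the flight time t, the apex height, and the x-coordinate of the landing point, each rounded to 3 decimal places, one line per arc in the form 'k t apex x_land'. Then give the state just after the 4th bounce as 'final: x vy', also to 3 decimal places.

1 4.337 33.743 59.857
2 3.254 12.971 104.762
3 2.017 4.986 132.603
4 1.251 1.917 149.864
final: 149.864 3.800

Arc 1: start y=19.360, vy=16.790 → t=4.337, apex=33.743, x_land=59.857, impact vy=-25.717
  bounce: vy ← 0.62·25.717 = 15.944
Arc 2: start y=0.000, vy=15.944 → t=3.254, apex=12.971, x_land=104.762, impact vy=-15.944
  bounce: vy ← 0.62·15.944 = 9.886
Arc 3: start y=0.000, vy=9.886 → t=2.017, apex=4.986, x_land=132.603, impact vy=-9.886
  bounce: vy ← 0.62·9.886 = 6.129
Arc 4: start y=0.000, vy=6.129 → t=1.251, apex=1.917, x_land=149.864, impact vy=-6.129
  bounce: vy ← 0.62·6.129 = 3.800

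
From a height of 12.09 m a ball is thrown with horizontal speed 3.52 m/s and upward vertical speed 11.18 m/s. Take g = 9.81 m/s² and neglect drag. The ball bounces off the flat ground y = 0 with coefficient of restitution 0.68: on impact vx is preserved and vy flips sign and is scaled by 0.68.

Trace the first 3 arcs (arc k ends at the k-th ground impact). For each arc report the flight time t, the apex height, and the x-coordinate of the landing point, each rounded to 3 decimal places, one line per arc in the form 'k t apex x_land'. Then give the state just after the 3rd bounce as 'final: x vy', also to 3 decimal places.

Arc 1: start y=12.090, vy=11.180 → t=3.080, apex=18.461, x_land=10.840, impact vy=-19.032
  bounce: vy ← 0.68·19.032 = 12.941
Arc 2: start y=0.000, vy=12.941 → t=2.638, apex=8.536, x_land=20.128, impact vy=-12.941
  bounce: vy ← 0.68·12.941 = 8.800
Arc 3: start y=0.000, vy=8.800 → t=1.794, apex=3.947, x_land=26.443, impact vy=-8.800
  bounce: vy ← 0.68·8.800 = 5.984

1 3.080 18.461 10.840
2 2.638 8.536 20.128
3 1.794 3.947 26.443
final: 26.443 5.984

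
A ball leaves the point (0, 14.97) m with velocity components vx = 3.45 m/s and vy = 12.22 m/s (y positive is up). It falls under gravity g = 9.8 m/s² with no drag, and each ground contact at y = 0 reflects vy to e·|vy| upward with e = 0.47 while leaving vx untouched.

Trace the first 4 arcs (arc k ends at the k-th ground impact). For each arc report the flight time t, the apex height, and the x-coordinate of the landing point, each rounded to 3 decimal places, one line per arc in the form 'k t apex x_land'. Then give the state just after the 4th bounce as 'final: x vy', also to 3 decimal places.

1 3.394 22.589 11.709
2 2.018 4.990 18.672
3 0.949 1.102 21.945
4 0.446 0.243 23.483
final: 23.483 1.027

Arc 1: start y=14.970, vy=12.220 → t=3.394, apex=22.589, x_land=11.709, impact vy=-21.041
  bounce: vy ← 0.47·21.041 = 9.889
Arc 2: start y=0.000, vy=9.889 → t=2.018, apex=4.990, x_land=18.672, impact vy=-9.889
  bounce: vy ← 0.47·9.889 = 4.648
Arc 3: start y=0.000, vy=4.648 → t=0.949, apex=1.102, x_land=21.945, impact vy=-4.648
  bounce: vy ← 0.47·4.648 = 2.185
Arc 4: start y=0.000, vy=2.185 → t=0.446, apex=0.243, x_land=23.483, impact vy=-2.185
  bounce: vy ← 0.47·2.185 = 1.027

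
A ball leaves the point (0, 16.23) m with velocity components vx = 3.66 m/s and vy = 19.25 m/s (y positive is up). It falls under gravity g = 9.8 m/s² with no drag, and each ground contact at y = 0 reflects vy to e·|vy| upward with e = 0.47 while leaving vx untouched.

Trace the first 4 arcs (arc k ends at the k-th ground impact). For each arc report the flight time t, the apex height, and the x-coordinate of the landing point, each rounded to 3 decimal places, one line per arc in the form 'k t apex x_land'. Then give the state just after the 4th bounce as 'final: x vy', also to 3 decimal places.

Arc 1: start y=16.230, vy=19.250 → t=4.642, apex=35.136, x_land=16.990, impact vy=-26.243
  bounce: vy ← 0.47·26.243 = 12.334
Arc 2: start y=0.000, vy=12.334 → t=2.517, apex=7.762, x_land=26.203, impact vy=-12.334
  bounce: vy ← 0.47·12.334 = 5.797
Arc 3: start y=0.000, vy=5.797 → t=1.183, apex=1.715, x_land=30.533, impact vy=-5.797
  bounce: vy ← 0.47·5.797 = 2.725
Arc 4: start y=0.000, vy=2.725 → t=0.556, apex=0.379, x_land=32.568, impact vy=-2.725
  bounce: vy ← 0.47·2.725 = 1.281

1 4.642 35.136 16.990
2 2.517 7.762 26.203
3 1.183 1.715 30.533
4 0.556 0.379 32.568
final: 32.568 1.281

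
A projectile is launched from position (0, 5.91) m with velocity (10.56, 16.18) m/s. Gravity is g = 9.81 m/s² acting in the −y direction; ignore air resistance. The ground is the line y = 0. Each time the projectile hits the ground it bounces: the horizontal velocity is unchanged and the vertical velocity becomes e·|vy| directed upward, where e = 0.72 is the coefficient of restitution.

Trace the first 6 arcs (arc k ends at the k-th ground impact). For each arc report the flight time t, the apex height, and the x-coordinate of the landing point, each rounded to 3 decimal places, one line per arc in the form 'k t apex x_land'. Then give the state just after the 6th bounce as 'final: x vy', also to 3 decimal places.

Arc 1: start y=5.910, vy=16.180 → t=3.631, apex=19.253, x_land=38.339, impact vy=-19.436
  bounce: vy ← 0.72·19.436 = 13.994
Arc 2: start y=0.000, vy=13.994 → t=2.853, apex=9.981, x_land=68.466, impact vy=-13.994
  bounce: vy ← 0.72·13.994 = 10.075
Arc 3: start y=0.000, vy=10.075 → t=2.054, apex=5.174, x_land=90.157, impact vy=-10.075
  bounce: vy ← 0.72·10.075 = 7.254
Arc 4: start y=0.000, vy=7.254 → t=1.479, apex=2.682, x_land=105.775, impact vy=-7.254
  bounce: vy ← 0.72·7.254 = 5.223
Arc 5: start y=0.000, vy=5.223 → t=1.065, apex=1.390, x_land=117.020, impact vy=-5.223
  bounce: vy ← 0.72·5.223 = 3.761
Arc 6: start y=0.000, vy=3.761 → t=0.767, apex=0.721, x_land=125.116, impact vy=-3.761
  bounce: vy ← 0.72·3.761 = 2.708

1 3.631 19.253 38.339
2 2.853 9.981 68.466
3 2.054 5.174 90.157
4 1.479 2.682 105.775
5 1.065 1.390 117.020
6 0.767 0.721 125.116
final: 125.116 2.708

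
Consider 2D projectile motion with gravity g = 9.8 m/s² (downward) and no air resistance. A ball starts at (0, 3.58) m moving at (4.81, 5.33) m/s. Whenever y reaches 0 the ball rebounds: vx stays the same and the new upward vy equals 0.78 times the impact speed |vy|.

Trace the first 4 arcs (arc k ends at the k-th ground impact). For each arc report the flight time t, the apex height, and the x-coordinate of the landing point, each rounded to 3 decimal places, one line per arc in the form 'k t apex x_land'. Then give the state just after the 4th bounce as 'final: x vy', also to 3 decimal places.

1 1.557 5.029 7.489
2 1.580 3.060 15.091
3 1.233 1.862 21.021
4 0.962 1.133 25.646
final: 25.646 3.675

Arc 1: start y=3.580, vy=5.330 → t=1.557, apex=5.029, x_land=7.489, impact vy=-9.929
  bounce: vy ← 0.78·9.929 = 7.744
Arc 2: start y=0.000, vy=7.744 → t=1.580, apex=3.060, x_land=15.091, impact vy=-7.744
  bounce: vy ← 0.78·7.744 = 6.041
Arc 3: start y=0.000, vy=6.041 → t=1.233, apex=1.862, x_land=21.021, impact vy=-6.041
  bounce: vy ← 0.78·6.041 = 4.712
Arc 4: start y=0.000, vy=4.712 → t=0.962, apex=1.133, x_land=25.646, impact vy=-4.712
  bounce: vy ← 0.78·4.712 = 3.675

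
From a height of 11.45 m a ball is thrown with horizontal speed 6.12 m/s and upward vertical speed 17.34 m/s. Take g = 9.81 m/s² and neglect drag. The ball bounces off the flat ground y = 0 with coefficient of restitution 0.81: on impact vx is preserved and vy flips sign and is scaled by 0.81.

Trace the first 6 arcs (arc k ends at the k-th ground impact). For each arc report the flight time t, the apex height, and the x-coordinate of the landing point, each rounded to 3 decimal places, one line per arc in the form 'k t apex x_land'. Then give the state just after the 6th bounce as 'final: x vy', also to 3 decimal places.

1 4.104 26.775 25.116
2 3.785 17.567 48.280
3 3.066 11.526 67.043
4 2.483 7.562 82.241
5 2.011 4.961 94.551
6 1.629 3.255 104.522
final: 104.522 6.473

Arc 1: start y=11.450, vy=17.340 → t=4.104, apex=26.775, x_land=25.116, impact vy=-22.920
  bounce: vy ← 0.81·22.920 = 18.565
Arc 2: start y=0.000, vy=18.565 → t=3.785, apex=17.567, x_land=48.280, impact vy=-18.565
  bounce: vy ← 0.81·18.565 = 15.038
Arc 3: start y=0.000, vy=15.038 → t=3.066, apex=11.526, x_land=67.043, impact vy=-15.038
  bounce: vy ← 0.81·15.038 = 12.181
Arc 4: start y=0.000, vy=12.181 → t=2.483, apex=7.562, x_land=82.241, impact vy=-12.181
  bounce: vy ← 0.81·12.181 = 9.866
Arc 5: start y=0.000, vy=9.866 → t=2.011, apex=4.961, x_land=94.551, impact vy=-9.866
  bounce: vy ← 0.81·9.866 = 7.992
Arc 6: start y=0.000, vy=7.992 → t=1.629, apex=3.255, x_land=104.522, impact vy=-7.992
  bounce: vy ← 0.81·7.992 = 6.473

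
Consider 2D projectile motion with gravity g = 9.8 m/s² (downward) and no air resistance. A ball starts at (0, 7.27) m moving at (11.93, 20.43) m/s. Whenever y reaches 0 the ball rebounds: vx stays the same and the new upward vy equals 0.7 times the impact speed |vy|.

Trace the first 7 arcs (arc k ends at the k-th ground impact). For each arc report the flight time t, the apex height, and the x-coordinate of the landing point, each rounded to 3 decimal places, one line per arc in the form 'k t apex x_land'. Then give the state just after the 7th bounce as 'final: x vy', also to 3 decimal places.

1 4.499 28.565 53.675
2 3.380 13.997 94.001
3 2.366 6.858 122.230
4 1.656 3.361 141.990
5 1.159 1.647 155.822
6 0.812 0.807 165.504
7 0.568 0.395 172.282
final: 172.282 1.949

Arc 1: start y=7.270, vy=20.430 → t=4.499, apex=28.565, x_land=53.675, impact vy=-23.662
  bounce: vy ← 0.7·23.662 = 16.563
Arc 2: start y=0.000, vy=16.563 → t=3.380, apex=13.997, x_land=94.001, impact vy=-16.563
  bounce: vy ← 0.7·16.563 = 11.594
Arc 3: start y=0.000, vy=11.594 → t=2.366, apex=6.858, x_land=122.230, impact vy=-11.594
  bounce: vy ← 0.7·11.594 = 8.116
Arc 4: start y=0.000, vy=8.116 → t=1.656, apex=3.361, x_land=141.990, impact vy=-8.116
  bounce: vy ← 0.7·8.116 = 5.681
Arc 5: start y=0.000, vy=5.681 → t=1.159, apex=1.647, x_land=155.822, impact vy=-5.681
  bounce: vy ← 0.7·5.681 = 3.977
Arc 6: start y=0.000, vy=3.977 → t=0.812, apex=0.807, x_land=165.504, impact vy=-3.977
  bounce: vy ← 0.7·3.977 = 2.784
Arc 7: start y=0.000, vy=2.784 → t=0.568, apex=0.395, x_land=172.282, impact vy=-2.784
  bounce: vy ← 0.7·2.784 = 1.949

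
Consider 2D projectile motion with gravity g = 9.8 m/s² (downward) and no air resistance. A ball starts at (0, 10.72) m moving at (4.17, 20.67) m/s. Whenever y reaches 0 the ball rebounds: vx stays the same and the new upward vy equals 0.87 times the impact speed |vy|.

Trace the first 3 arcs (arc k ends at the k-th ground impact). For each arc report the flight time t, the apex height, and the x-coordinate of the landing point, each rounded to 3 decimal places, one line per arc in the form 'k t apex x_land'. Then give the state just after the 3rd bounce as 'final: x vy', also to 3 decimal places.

1 4.685 32.518 19.538
2 4.482 24.613 38.230
3 3.900 18.630 54.491
final: 54.491 16.625

Arc 1: start y=10.720, vy=20.670 → t=4.685, apex=32.518, x_land=19.538, impact vy=-25.246
  bounce: vy ← 0.87·25.246 = 21.964
Arc 2: start y=0.000, vy=21.964 → t=4.482, apex=24.613, x_land=38.230, impact vy=-21.964
  bounce: vy ← 0.87·21.964 = 19.109
Arc 3: start y=0.000, vy=19.109 → t=3.900, apex=18.630, x_land=54.491, impact vy=-19.109
  bounce: vy ← 0.87·19.109 = 16.625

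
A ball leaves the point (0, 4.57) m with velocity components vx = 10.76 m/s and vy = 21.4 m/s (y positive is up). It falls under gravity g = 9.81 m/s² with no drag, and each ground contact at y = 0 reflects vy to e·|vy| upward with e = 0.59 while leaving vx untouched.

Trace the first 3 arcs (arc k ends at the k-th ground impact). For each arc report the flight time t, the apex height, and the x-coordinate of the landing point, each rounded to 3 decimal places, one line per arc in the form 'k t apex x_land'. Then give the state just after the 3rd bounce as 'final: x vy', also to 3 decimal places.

1 4.567 27.911 49.140
2 2.815 9.716 79.428
3 1.661 3.382 97.297
final: 97.297 4.806

Arc 1: start y=4.570, vy=21.400 → t=4.567, apex=27.911, x_land=49.140, impact vy=-23.401
  bounce: vy ← 0.59·23.401 = 13.807
Arc 2: start y=0.000, vy=13.807 → t=2.815, apex=9.716, x_land=79.428, impact vy=-13.807
  bounce: vy ← 0.59·13.807 = 8.146
Arc 3: start y=0.000, vy=8.146 → t=1.661, apex=3.382, x_land=97.297, impact vy=-8.146
  bounce: vy ← 0.59·8.146 = 4.806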